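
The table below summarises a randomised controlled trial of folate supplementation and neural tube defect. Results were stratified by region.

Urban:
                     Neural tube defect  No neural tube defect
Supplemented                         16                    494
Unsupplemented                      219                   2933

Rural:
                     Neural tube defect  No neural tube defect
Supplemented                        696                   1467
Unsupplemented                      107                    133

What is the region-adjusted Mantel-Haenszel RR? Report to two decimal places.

RR_MH = Σ(aᵢ·n₀ᵢ/nᵢ) / Σ(cᵢ·n₁ᵢ/nᵢ), with n₁ᵢ = aᵢ+bᵢ (exposed), n₀ᵢ = cᵢ+dᵢ (unexposed), nᵢ = n₁ᵢ+n₀ᵢ.
Stratum 1 (Urban): n₁ = 510, n₀ = 3152, n = 3662; a·n₀/n = 16·3152/3662 = 13.7717; c·n₁/n = 219·510/3662 = 30.4997
Stratum 2 (Rural): n₁ = 2163, n₀ = 240, n = 2403; a·n₀/n = 696·240/2403 = 69.5131; c·n₁/n = 107·2163/2403 = 96.3134
RR_MH = (13.7717 + 69.5131) / (30.4997 + 96.3134) = 83.2848 / 126.8131 = 0.65675

0.66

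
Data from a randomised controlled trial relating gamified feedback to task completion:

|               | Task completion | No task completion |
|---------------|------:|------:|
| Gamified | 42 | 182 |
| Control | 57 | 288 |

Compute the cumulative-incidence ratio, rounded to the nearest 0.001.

Cells: a = 42, b = 182, c = 57, d = 288.
Risk in exposed = 42/224 = 0.18750; risk in unexposed = 57/345 = 0.16522.
RR = 0.18750 / 0.16522 = 1.13487
The risk among the exposed is 1.13 times that among the unexposed.

1.135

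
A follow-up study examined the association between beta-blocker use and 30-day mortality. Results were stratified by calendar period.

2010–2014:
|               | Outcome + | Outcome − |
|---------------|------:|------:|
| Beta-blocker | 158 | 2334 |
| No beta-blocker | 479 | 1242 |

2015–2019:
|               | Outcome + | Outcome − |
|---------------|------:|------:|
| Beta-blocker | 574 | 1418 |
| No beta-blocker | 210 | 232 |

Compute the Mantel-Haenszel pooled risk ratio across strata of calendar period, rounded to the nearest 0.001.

RR_MH = Σ(aᵢ·n₀ᵢ/nᵢ) / Σ(cᵢ·n₁ᵢ/nᵢ), with n₁ᵢ = aᵢ+bᵢ (exposed), n₀ᵢ = cᵢ+dᵢ (unexposed), nᵢ = n₁ᵢ+n₀ᵢ.
Stratum 1 (2010–2014): n₁ = 2492, n₀ = 1721, n = 4213; a·n₀/n = 158·1721/4213 = 64.5426; c·n₁/n = 479·2492/4213 = 283.3297
Stratum 2 (2015–2019): n₁ = 1992, n₀ = 442, n = 2434; a·n₀/n = 574·442/2434 = 104.2350; c·n₁/n = 210·1992/2434 = 171.8652
RR_MH = (64.5426 + 104.2350) / (283.3297 + 171.8652) = 168.7776 / 455.1949 = 0.37078

0.371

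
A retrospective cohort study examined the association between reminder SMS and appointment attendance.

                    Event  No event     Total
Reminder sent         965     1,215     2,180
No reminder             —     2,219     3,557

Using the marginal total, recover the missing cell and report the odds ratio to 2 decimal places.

The missing cell is in the unexposed row: 3557 − 2219 = 1338.
So a = 965, b = 1215, c = 1338, d = 2219.
OR = (a·d)/(b·c) = (965 × 2219) / (1215 × 1338) = 2141335 / 1625670 = 1.31720

1.32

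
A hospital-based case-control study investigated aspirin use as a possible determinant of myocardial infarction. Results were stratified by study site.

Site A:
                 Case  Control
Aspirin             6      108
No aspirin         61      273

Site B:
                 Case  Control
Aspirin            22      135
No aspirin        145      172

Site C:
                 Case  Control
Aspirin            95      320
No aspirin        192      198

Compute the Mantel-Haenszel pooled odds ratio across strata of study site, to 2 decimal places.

OR_MH = Σ(aᵢdᵢ/nᵢ) / Σ(bᵢcᵢ/nᵢ), where nᵢ is the stratum total.
Stratum 1 (Site A): n = 448; a·d/n = 6·273/448 = 3.6562; b·c/n = 108·61/448 = 14.7054
Stratum 2 (Site B): n = 474; a·d/n = 22·172/474 = 7.9831; b·c/n = 135·145/474 = 41.2975
Stratum 3 (Site C): n = 805; a·d/n = 95·198/805 = 23.3665; b·c/n = 320·192/805 = 76.3230
OR_MH = (3.6562 + 7.9831 + 23.3665) / (14.7054 + 41.2975 + 76.3230) = 35.0058 / 132.3258 = 0.26454

0.26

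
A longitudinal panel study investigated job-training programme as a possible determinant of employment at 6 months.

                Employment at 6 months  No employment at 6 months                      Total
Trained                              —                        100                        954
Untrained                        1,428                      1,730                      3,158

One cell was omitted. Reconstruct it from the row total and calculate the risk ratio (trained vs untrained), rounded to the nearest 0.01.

1.98

The missing cell is in the exposed row: 954 − 100 = 854.
So a = 854, b = 100, c = 1428, d = 1730.
RR = [a/(a+b)] / [c/(c+d)] = (854/954) / (1428/3158) = 0.89518/0.45218 = 1.97967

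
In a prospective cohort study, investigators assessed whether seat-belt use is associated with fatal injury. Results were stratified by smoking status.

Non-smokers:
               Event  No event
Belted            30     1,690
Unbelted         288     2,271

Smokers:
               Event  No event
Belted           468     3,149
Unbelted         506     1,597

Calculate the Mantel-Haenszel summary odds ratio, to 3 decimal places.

0.374

OR_MH = Σ(aᵢdᵢ/nᵢ) / Σ(bᵢcᵢ/nᵢ), where nᵢ is the stratum total.
Stratum 1 (Non-smokers): n = 4279; a·d/n = 30·2271/4279 = 15.9219; b·c/n = 1690·288/4279 = 113.7462
Stratum 2 (Smokers): n = 5720; a·d/n = 468·1597/5720 = 130.6636; b·c/n = 3149·506/5720 = 278.5654
OR_MH = (15.9219 + 130.6636) / (113.7462 + 278.5654) = 146.5856 / 392.3116 = 0.37365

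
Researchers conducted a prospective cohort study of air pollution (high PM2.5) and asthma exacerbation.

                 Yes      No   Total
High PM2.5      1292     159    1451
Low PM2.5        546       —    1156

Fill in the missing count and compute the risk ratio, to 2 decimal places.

The missing cell is in the unexposed row: 1156 − 546 = 610.
So a = 1292, b = 159, c = 546, d = 610.
RR = [a/(a+b)] / [c/(c+d)] = (1292/1451) / (546/1156) = 0.89042/0.47232 = 1.88521

1.89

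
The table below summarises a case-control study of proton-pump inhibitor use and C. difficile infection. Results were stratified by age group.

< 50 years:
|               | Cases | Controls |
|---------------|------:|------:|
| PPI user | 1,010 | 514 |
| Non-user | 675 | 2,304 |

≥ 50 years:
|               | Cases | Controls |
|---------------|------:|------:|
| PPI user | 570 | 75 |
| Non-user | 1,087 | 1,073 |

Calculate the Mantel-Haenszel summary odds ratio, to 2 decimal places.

OR_MH = Σ(aᵢdᵢ/nᵢ) / Σ(bᵢcᵢ/nᵢ), where nᵢ is the stratum total.
Stratum 1 (< 50 years): n = 4503; a·d/n = 1010·2304/4503 = 516.7755; b·c/n = 514·675/4503 = 77.0486
Stratum 2 (≥ 50 years): n = 2805; a·d/n = 570·1073/2805 = 218.0428; b·c/n = 75·1087/2805 = 29.0642
OR_MH = (516.7755 + 218.0428) / (77.0486 + 29.0642) = 734.8183 / 106.1128 = 6.92488

6.92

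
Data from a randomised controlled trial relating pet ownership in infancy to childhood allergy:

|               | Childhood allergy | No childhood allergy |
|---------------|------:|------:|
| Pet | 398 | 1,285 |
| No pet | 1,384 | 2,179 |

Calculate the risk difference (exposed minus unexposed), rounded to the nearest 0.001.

Cells: a = 398, b = 1285, c = 1384, d = 2179.
Risk in exposed = 398/1683 = 0.236482; risk in unexposed = 1384/3563 = 0.388437.
Risk difference = 0.236482 − 0.388437 = -0.151954

-0.152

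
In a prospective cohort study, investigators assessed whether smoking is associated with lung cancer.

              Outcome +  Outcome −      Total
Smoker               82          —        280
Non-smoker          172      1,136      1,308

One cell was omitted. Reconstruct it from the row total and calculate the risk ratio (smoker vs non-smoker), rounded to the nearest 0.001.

2.227

The missing cell is in the exposed row: 280 − 82 = 198.
So a = 82, b = 198, c = 172, d = 1136.
RR = [a/(a+b)] / [c/(c+d)] = (82/280) / (172/1308) = 0.29286/0.13150 = 2.22708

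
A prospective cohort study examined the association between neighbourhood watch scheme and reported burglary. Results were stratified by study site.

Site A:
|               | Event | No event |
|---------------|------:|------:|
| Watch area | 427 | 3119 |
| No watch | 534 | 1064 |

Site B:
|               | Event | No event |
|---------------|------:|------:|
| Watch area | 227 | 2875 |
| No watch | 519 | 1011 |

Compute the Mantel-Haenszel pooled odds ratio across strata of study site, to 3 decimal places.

0.213

OR_MH = Σ(aᵢdᵢ/nᵢ) / Σ(bᵢcᵢ/nᵢ), where nᵢ is the stratum total.
Stratum 1 (Site A): n = 5144; a·d/n = 427·1064/5144 = 88.3219; b·c/n = 3119·534/5144 = 323.7842
Stratum 2 (Site B): n = 4632; a·d/n = 227·1011/4632 = 49.5460; b·c/n = 2875·519/4632 = 322.1341
OR_MH = (88.3219 + 49.5460) / (323.7842 + 322.1341) = 137.8679 / 645.9183 = 0.21344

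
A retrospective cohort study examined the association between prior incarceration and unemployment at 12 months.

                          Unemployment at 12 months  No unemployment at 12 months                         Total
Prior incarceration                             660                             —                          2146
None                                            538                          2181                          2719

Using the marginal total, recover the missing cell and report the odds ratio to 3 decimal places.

The missing cell is in the exposed row: 2146 − 660 = 1486.
So a = 660, b = 1486, c = 538, d = 2181.
OR = (a·d)/(b·c) = (660 × 2181) / (1486 × 538) = 1439460 / 799468 = 1.80052

1.801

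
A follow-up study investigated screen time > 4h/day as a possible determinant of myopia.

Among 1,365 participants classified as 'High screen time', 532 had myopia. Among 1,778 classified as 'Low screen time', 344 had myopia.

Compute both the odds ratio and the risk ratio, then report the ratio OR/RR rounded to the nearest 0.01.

From the description: a = 532, b = 833, c = 344, d = 1434.
OR = (532·1434)/(833·344) = 762888/286552 = 2.66230
Risk in exposed = 532/1365 = 0.38974; risk in unexposed = 344/1778 = 0.19348; RR = 2.01443
OR/RR = 2.66230 / 2.01443 = 1.32162
The outcome is not rare, so the OR lies further from 1 than the RR.

1.32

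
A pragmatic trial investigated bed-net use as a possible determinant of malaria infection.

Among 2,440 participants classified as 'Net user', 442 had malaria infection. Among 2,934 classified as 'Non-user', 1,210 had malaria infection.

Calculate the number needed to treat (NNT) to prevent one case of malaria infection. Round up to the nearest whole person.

Risk in treated group = 442/2440 = 0.18115; risk in control = 1210/2934 = 0.41241.
Absolute risk reduction = 0.41241 − 0.18115 = 0.23126
NNT = 1 / ARR = 1 / 0.23126 = 4.324 → round up → 5

5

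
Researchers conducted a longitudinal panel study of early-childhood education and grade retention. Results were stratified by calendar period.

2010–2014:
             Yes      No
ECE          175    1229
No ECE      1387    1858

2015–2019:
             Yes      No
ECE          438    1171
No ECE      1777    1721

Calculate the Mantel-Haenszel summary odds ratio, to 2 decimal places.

OR_MH = Σ(aᵢdᵢ/nᵢ) / Σ(bᵢcᵢ/nᵢ), where nᵢ is the stratum total.
Stratum 1 (2010–2014): n = 4649; a·d/n = 175·1858/4649 = 69.9398; b·c/n = 1229·1387/4649 = 366.6644
Stratum 2 (2015–2019): n = 5107; a·d/n = 438·1721/5107 = 147.6009; b·c/n = 1171·1777/5107 = 407.4539
OR_MH = (69.9398 + 147.6009) / (366.6644 + 407.4539) = 217.5407 / 774.1183 = 0.28102

0.28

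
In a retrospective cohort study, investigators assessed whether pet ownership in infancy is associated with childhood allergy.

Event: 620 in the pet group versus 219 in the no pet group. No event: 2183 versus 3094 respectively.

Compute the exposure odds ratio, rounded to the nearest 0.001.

4.012

From the description: a = 620, b = 2183, c = 219, d = 3094.
OR = (a·d)/(b·c) = (620 × 3094) / (2183 × 219) = 1918280 / 478077 = 4.01249
The odds of childhood allergy are about 4.01 times as high in the pet group.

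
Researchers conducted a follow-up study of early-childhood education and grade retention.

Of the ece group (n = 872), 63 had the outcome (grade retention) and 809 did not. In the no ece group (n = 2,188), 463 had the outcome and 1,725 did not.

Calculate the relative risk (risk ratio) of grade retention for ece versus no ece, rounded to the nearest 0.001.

From the description: a = 63, b = 809, c = 463, d = 1725.
Risk in exposed = 63/872 = 0.07225; risk in unexposed = 463/2188 = 0.21161.
RR = 0.07225 / 0.21161 = 0.34142
The risk is 66% lower among the exposed than among the unexposed.

0.341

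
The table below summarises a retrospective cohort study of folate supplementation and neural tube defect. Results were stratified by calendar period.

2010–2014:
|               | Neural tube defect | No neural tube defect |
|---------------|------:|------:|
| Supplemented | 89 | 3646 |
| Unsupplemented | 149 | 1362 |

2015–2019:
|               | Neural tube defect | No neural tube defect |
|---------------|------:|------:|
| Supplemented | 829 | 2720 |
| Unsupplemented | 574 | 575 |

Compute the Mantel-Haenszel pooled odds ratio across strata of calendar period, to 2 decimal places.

OR_MH = Σ(aᵢdᵢ/nᵢ) / Σ(bᵢcᵢ/nᵢ), where nᵢ is the stratum total.
Stratum 1 (2010–2014): n = 5246; a·d/n = 89·1362/5246 = 23.1067; b·c/n = 3646·149/5246 = 103.5559
Stratum 2 (2015–2019): n = 4698; a·d/n = 829·575/4698 = 101.4634; b·c/n = 2720·574/4698 = 332.3287
OR_MH = (23.1067 + 101.4634) / (103.5559 + 332.3287) = 124.5701 / 435.8845 = 0.28579

0.29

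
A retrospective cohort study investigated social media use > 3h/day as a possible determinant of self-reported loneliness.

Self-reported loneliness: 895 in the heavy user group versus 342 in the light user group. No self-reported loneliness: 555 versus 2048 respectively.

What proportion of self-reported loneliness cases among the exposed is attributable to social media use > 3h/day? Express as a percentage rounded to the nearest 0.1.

From the description: a = 895, b = 555, c = 342, d = 2048.
Risk in exposed = 895/1450 = 0.61724; risk in unexposed = 342/2390 = 0.14310.
RR = 0.61724/0.14310 = 4.31347
AR% = (RR − 1)/RR × 100 = (4.31347 − 1)/4.31347 × 100 = 76.8168%

76.8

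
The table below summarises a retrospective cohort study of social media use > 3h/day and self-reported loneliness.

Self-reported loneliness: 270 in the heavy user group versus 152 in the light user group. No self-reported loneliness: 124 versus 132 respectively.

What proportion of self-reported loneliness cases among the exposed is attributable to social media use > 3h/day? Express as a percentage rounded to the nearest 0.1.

21.9

From the description: a = 270, b = 124, c = 152, d = 132.
Risk in exposed = 270/394 = 0.68528; risk in unexposed = 152/284 = 0.53521.
RR = 0.68528/0.53521 = 1.28039
AR% = (RR − 1)/RR × 100 = (1.28039 − 1)/1.28039 × 100 = 21.8988%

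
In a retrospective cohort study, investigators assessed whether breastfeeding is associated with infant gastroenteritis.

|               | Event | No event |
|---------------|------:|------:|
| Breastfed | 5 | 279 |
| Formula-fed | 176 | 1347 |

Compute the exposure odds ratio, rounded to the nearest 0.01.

Cells: a = 5, b = 279, c = 176, d = 1347.
OR = (a·d)/(b·c) = (5 × 1347) / (279 × 176) = 6735 / 49104 = 0.13716
Exposure is associated with lower odds of infant gastroenteritis (OR = 0.14 < 1).

0.14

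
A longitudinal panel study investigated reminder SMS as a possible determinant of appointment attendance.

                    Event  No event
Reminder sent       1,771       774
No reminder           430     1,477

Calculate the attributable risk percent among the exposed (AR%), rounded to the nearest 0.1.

Cells: a = 1771, b = 774, c = 430, d = 1477.
Risk in exposed = 1771/2545 = 0.69587; risk in unexposed = 430/1907 = 0.22549.
RR = 0.69587/0.22549 = 3.08612
AR% = (RR − 1)/RR × 100 = (3.08612 − 1)/3.08612 × 100 = 67.5969%

67.6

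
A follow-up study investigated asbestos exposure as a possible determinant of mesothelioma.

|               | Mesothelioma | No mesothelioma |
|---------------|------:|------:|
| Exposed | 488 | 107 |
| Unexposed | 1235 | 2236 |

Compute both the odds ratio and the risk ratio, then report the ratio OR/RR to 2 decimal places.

Cells: a = 488, b = 107, c = 1235, d = 2236.
OR = (488·2236)/(107·1235) = 1091168/132145 = 8.25735
Risk in exposed = 488/595 = 0.82017; risk in unexposed = 1235/3471 = 0.35581; RR = 2.30510
OR/RR = 8.25735 / 2.30510 = 3.58220
The outcome is not rare, so the OR lies further from 1 than the RR.

3.58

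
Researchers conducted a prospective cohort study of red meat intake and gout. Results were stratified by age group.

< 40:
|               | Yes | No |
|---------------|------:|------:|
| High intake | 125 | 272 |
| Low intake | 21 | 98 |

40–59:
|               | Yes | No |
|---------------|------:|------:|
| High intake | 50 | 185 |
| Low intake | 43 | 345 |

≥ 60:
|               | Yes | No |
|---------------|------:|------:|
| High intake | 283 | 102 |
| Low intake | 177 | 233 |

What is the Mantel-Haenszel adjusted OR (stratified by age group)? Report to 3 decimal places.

OR_MH = Σ(aᵢdᵢ/nᵢ) / Σ(bᵢcᵢ/nᵢ), where nᵢ is the stratum total.
Stratum 1 (< 40): n = 516; a·d/n = 125·98/516 = 23.7403; b·c/n = 272·21/516 = 11.0698
Stratum 2 (40–59): n = 623; a·d/n = 50·345/623 = 27.6886; b·c/n = 185·43/623 = 12.7689
Stratum 3 (≥ 60): n = 795; a·d/n = 283·233/795 = 82.9421; b·c/n = 102·177/795 = 22.7094
OR_MH = (23.7403 + 27.6886 + 82.9421) / (11.0698 + 12.7689 + 22.7094) = 134.3711 / 46.5481 = 2.88672

2.887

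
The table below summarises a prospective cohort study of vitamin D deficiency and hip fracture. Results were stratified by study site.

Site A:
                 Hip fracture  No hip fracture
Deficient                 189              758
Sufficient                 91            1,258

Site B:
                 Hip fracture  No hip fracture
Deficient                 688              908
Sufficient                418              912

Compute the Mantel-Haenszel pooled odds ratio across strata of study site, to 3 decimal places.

1.991

OR_MH = Σ(aᵢdᵢ/nᵢ) / Σ(bᵢcᵢ/nᵢ), where nᵢ is the stratum total.
Stratum 1 (Site A): n = 2296; a·d/n = 189·1258/2296 = 103.5549; b·c/n = 758·91/2296 = 30.0427
Stratum 2 (Site B): n = 2926; a·d/n = 688·912/2926 = 214.4416; b·c/n = 908·418/2926 = 129.7143
OR_MH = (103.5549 + 214.4416) / (30.0427 + 129.7143) = 317.9964 / 159.7570 = 1.99050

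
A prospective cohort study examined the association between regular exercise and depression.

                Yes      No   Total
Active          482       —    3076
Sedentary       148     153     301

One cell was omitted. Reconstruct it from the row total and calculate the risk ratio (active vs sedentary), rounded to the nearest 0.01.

0.32

The missing cell is in the exposed row: 3076 − 482 = 2594.
So a = 482, b = 2594, c = 148, d = 153.
RR = [a/(a+b)] / [c/(c+d)] = (482/3076) / (148/301) = 0.15670/0.49169 = 0.31869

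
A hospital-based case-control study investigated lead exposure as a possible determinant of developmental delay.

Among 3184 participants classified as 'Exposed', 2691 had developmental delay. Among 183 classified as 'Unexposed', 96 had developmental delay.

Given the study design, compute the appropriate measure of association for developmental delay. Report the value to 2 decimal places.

4.95

From the description: a = 2691, b = 493, c = 96, d = 87.
This is a hospital-based case-control study: participants were sampled on outcome status, so risks in the source population cannot be estimated directly — relative risk is not valid here. The odds ratio is the appropriate measure.
OR = (a·d)/(b·c) = (2691 × 87) / (493 × 96) = 234117 / 47328 = 4.94669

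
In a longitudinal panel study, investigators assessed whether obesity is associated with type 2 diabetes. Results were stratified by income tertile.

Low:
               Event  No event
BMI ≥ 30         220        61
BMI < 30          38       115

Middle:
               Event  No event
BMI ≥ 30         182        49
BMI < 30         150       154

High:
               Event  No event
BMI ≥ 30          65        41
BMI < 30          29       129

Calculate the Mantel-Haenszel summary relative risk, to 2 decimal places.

2.18

RR_MH = Σ(aᵢ·n₀ᵢ/nᵢ) / Σ(cᵢ·n₁ᵢ/nᵢ), with n₁ᵢ = aᵢ+bᵢ (exposed), n₀ᵢ = cᵢ+dᵢ (unexposed), nᵢ = n₁ᵢ+n₀ᵢ.
Stratum 1 (Low): n₁ = 281, n₀ = 153, n = 434; a·n₀/n = 220·153/434 = 77.5576; c·n₁/n = 38·281/434 = 24.6037
Stratum 2 (Middle): n₁ = 231, n₀ = 304, n = 535; a·n₀/n = 182·304/535 = 103.4168; c·n₁/n = 150·231/535 = 64.7664
Stratum 3 (High): n₁ = 106, n₀ = 158, n = 264; a·n₀/n = 65·158/264 = 38.9015; c·n₁/n = 29·106/264 = 11.6439
RR_MH = (77.5576 + 103.4168 + 38.9015) / (24.6037 + 64.7664 + 11.6439) = 219.8759 / 101.0140 = 2.17669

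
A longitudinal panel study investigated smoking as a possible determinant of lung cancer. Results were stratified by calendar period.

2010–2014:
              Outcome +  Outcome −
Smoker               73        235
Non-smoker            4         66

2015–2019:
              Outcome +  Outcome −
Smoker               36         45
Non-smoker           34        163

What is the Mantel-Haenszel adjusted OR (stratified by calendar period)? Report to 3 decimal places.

4.237

OR_MH = Σ(aᵢdᵢ/nᵢ) / Σ(bᵢcᵢ/nᵢ), where nᵢ is the stratum total.
Stratum 1 (2010–2014): n = 378; a·d/n = 73·66/378 = 12.7460; b·c/n = 235·4/378 = 2.4868
Stratum 2 (2015–2019): n = 278; a·d/n = 36·163/278 = 21.1079; b·c/n = 45·34/278 = 5.5036
OR_MH = (12.7460 + 21.1079) / (2.4868 + 5.5036) = 33.8539 / 7.9904 = 4.23684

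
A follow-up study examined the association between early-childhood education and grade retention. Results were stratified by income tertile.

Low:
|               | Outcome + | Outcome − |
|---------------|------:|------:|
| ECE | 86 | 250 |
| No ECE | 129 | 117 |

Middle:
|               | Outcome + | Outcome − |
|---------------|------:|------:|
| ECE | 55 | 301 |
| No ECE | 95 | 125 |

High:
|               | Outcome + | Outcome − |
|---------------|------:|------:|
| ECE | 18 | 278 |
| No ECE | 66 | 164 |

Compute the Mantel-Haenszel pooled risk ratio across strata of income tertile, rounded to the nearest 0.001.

RR_MH = Σ(aᵢ·n₀ᵢ/nᵢ) / Σ(cᵢ·n₁ᵢ/nᵢ), with n₁ᵢ = aᵢ+bᵢ (exposed), n₀ᵢ = cᵢ+dᵢ (unexposed), nᵢ = n₁ᵢ+n₀ᵢ.
Stratum 1 (Low): n₁ = 336, n₀ = 246, n = 582; a·n₀/n = 86·246/582 = 36.3505; c·n₁/n = 129·336/582 = 74.4742
Stratum 2 (Middle): n₁ = 356, n₀ = 220, n = 576; a·n₀/n = 55·220/576 = 21.0069; c·n₁/n = 95·356/576 = 58.7153
Stratum 3 (High): n₁ = 296, n₀ = 230, n = 526; a·n₀/n = 18·230/526 = 7.8707; c·n₁/n = 66·296/526 = 37.1407
RR_MH = (36.3505 + 21.0069 + 7.8707) / (74.4742 + 58.7153 + 37.1407) = 65.2282 / 170.3302 = 0.38295

0.383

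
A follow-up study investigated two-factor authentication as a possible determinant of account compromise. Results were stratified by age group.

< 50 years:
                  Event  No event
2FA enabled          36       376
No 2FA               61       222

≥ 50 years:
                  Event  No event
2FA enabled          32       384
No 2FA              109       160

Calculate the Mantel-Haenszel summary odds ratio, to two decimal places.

OR_MH = Σ(aᵢdᵢ/nᵢ) / Σ(bᵢcᵢ/nᵢ), where nᵢ is the stratum total.
Stratum 1 (< 50 years): n = 695; a·d/n = 36·222/695 = 11.4993; b·c/n = 376·61/695 = 33.0014
Stratum 2 (≥ 50 years): n = 685; a·d/n = 32·160/685 = 7.4745; b·c/n = 384·109/685 = 61.1036
OR_MH = (11.4993 + 7.4745) / (33.0014 + 61.1036) = 18.9737 / 94.1051 = 0.20162

0.20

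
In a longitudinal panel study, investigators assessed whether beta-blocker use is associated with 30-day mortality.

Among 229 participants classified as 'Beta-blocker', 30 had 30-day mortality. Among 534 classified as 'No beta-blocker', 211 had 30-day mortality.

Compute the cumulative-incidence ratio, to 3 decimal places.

0.332

From the description: a = 30, b = 199, c = 211, d = 323.
Risk in exposed = 30/229 = 0.13100; risk in unexposed = 211/534 = 0.39513.
RR = 0.13100 / 0.39513 = 0.33155
The risk is 67% lower among the exposed than among the unexposed.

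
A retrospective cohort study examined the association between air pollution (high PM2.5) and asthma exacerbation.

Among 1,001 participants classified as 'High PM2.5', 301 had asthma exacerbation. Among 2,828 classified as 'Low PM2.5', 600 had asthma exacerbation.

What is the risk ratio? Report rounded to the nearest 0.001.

1.417

From the description: a = 301, b = 700, c = 600, d = 2228.
Risk in exposed = 301/1001 = 0.30070; risk in unexposed = 600/2828 = 0.21216.
RR = 0.30070 / 0.21216 = 1.41730
The risk among the exposed is 1.42 times that among the unexposed.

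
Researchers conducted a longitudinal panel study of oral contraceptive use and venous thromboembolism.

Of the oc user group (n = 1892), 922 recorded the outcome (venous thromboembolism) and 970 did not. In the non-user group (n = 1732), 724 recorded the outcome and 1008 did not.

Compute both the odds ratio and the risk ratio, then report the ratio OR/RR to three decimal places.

1.135

From the description: a = 922, b = 970, c = 724, d = 1008.
OR = (922·1008)/(970·724) = 929376/702280 = 1.32337
Risk in exposed = 922/1892 = 0.48732; risk in unexposed = 724/1732 = 0.41801; RR = 1.16579
OR/RR = 1.32337 / 1.16579 = 1.13517
The outcome is not rare, so the OR lies further from 1 than the RR.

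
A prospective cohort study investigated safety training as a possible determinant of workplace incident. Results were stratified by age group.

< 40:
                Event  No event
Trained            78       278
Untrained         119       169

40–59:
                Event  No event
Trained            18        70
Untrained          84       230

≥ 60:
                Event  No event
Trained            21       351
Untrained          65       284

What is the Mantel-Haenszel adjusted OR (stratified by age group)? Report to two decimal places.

OR_MH = Σ(aᵢdᵢ/nᵢ) / Σ(bᵢcᵢ/nᵢ), where nᵢ is the stratum total.
Stratum 1 (< 40): n = 644; a·d/n = 78·169/644 = 20.4689; b·c/n = 278·119/644 = 51.3696
Stratum 2 (40–59): n = 402; a·d/n = 18·230/402 = 10.2985; b·c/n = 70·84/402 = 14.6269
Stratum 3 (≥ 60): n = 721; a·d/n = 21·284/721 = 8.2718; b·c/n = 351·65/721 = 31.6436
OR_MH = (20.4689 + 10.2985 + 8.2718) / (51.3696 + 14.6269 + 31.6436) = 39.0393 / 97.6400 = 0.39983

0.40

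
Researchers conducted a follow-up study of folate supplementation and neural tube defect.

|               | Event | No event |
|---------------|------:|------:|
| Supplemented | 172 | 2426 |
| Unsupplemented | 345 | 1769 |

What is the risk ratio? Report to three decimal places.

0.406

Cells: a = 172, b = 2426, c = 345, d = 1769.
Risk in exposed = 172/2598 = 0.06620; risk in unexposed = 345/2114 = 0.16320.
RR = 0.06620 / 0.16320 = 0.40567
The risk is 59% lower among the exposed than among the unexposed.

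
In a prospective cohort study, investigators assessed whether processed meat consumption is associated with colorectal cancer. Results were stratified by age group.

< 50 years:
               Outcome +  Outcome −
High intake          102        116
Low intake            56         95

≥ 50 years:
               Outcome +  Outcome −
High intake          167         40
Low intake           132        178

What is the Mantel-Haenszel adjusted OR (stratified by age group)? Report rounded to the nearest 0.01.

OR_MH = Σ(aᵢdᵢ/nᵢ) / Σ(bᵢcᵢ/nᵢ), where nᵢ is the stratum total.
Stratum 1 (< 50 years): n = 369; a·d/n = 102·95/369 = 26.2602; b·c/n = 116·56/369 = 17.6043
Stratum 2 (≥ 50 years): n = 517; a·d/n = 167·178/517 = 57.4971; b·c/n = 40·132/517 = 10.2128
OR_MH = (26.2602 + 57.4971) / (17.6043 + 10.2128) = 83.7573 / 27.8171 = 3.01100

3.01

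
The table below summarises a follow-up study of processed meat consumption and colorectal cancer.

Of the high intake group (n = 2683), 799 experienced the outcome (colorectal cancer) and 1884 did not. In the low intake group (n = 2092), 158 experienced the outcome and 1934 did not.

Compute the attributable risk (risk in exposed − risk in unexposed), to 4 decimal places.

0.2223

From the description: a = 799, b = 1884, c = 158, d = 1934.
Risk in exposed = 799/2683 = 0.297801; risk in unexposed = 158/2092 = 0.075526.
Risk difference = 0.297801 − 0.075526 = 0.222275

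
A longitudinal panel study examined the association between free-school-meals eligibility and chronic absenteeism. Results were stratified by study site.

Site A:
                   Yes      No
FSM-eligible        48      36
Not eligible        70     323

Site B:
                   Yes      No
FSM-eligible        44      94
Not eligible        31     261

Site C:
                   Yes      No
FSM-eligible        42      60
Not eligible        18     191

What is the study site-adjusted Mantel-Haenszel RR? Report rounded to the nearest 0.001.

RR_MH = Σ(aᵢ·n₀ᵢ/nᵢ) / Σ(cᵢ·n₁ᵢ/nᵢ), with n₁ᵢ = aᵢ+bᵢ (exposed), n₀ᵢ = cᵢ+dᵢ (unexposed), nᵢ = n₁ᵢ+n₀ᵢ.
Stratum 1 (Site A): n₁ = 84, n₀ = 393, n = 477; a·n₀/n = 48·393/477 = 39.5472; c·n₁/n = 70·84/477 = 12.3270
Stratum 2 (Site B): n₁ = 138, n₀ = 292, n = 430; a·n₀/n = 44·292/430 = 29.8791; c·n₁/n = 31·138/430 = 9.9488
Stratum 3 (Site C): n₁ = 102, n₀ = 209, n = 311; a·n₀/n = 42·209/311 = 28.2251; c·n₁/n = 18·102/311 = 5.9035
RR_MH = (39.5472 + 29.8791 + 28.2251) / (12.3270 + 9.9488 + 5.9035) = 97.6513 / 28.1794 = 3.46534

3.465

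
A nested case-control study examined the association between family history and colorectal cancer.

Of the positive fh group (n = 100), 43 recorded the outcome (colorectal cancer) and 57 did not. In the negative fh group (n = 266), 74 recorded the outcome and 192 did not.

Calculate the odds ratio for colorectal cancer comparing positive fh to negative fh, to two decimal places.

1.96

From the description: a = 43, b = 57, c = 74, d = 192.
OR = (a·d)/(b·c) = (43 × 192) / (57 × 74) = 8256 / 4218 = 1.95733
The odds of colorectal cancer are about 1.96 times as high in the positive fh group.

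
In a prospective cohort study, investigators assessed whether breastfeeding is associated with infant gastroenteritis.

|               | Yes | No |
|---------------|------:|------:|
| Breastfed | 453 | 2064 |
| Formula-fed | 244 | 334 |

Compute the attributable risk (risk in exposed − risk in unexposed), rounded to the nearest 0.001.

-0.242

Cells: a = 453, b = 2064, c = 244, d = 334.
Risk in exposed = 453/2517 = 0.179976; risk in unexposed = 244/578 = 0.422145.
Risk difference = 0.179976 − 0.422145 = -0.242169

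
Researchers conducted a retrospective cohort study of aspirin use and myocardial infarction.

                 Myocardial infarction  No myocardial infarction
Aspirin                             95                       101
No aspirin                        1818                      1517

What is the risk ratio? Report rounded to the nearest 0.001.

Cells: a = 95, b = 101, c = 1818, d = 1517.
Risk in exposed = 95/196 = 0.48469; risk in unexposed = 1818/3335 = 0.54513.
RR = 0.48469 / 0.54513 = 0.88914
The risk is 11% lower among the exposed than among the unexposed.

0.889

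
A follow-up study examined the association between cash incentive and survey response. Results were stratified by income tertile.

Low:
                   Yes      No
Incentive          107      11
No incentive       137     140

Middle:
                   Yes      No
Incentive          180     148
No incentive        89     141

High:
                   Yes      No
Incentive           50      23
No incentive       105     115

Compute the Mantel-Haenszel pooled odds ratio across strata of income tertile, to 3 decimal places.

OR_MH = Σ(aᵢdᵢ/nᵢ) / Σ(bᵢcᵢ/nᵢ), where nᵢ is the stratum total.
Stratum 1 (Low): n = 395; a·d/n = 107·140/395 = 37.9241; b·c/n = 11·137/395 = 3.8152
Stratum 2 (Middle): n = 558; a·d/n = 180·141/558 = 45.4839; b·c/n = 148·89/558 = 23.6057
Stratum 3 (High): n = 293; a·d/n = 50·115/293 = 19.6246; b·c/n = 23·105/293 = 8.2423
OR_MH = (37.9241 + 45.4839 + 19.6246) / (3.8152 + 23.6057 + 8.2423) = 103.0325 / 35.6632 = 2.88904

2.889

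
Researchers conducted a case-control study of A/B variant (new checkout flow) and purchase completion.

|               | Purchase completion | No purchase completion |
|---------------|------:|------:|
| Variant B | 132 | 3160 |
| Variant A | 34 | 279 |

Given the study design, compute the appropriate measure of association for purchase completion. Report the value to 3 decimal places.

Cells: a = 132, b = 3160, c = 34, d = 279.
This is a case-control study: participants were sampled on outcome status, so risks in the source population cannot be estimated directly — relative risk is not valid here. The odds ratio is the appropriate measure.
OR = (a·d)/(b·c) = (132 × 279) / (3160 × 34) = 36828 / 107440 = 0.34278

0.343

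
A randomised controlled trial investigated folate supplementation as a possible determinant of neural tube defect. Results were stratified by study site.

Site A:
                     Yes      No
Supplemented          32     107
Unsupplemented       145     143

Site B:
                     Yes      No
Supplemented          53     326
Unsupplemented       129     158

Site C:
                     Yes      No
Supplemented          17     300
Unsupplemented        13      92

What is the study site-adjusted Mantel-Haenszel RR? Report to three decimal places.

0.373

RR_MH = Σ(aᵢ·n₀ᵢ/nᵢ) / Σ(cᵢ·n₁ᵢ/nᵢ), with n₁ᵢ = aᵢ+bᵢ (exposed), n₀ᵢ = cᵢ+dᵢ (unexposed), nᵢ = n₁ᵢ+n₀ᵢ.
Stratum 1 (Site A): n₁ = 139, n₀ = 288, n = 427; a·n₀/n = 32·288/427 = 21.5831; c·n₁/n = 145·139/427 = 47.2014
Stratum 2 (Site B): n₁ = 379, n₀ = 287, n = 666; a·n₀/n = 53·287/666 = 22.8393; c·n₁/n = 129·379/666 = 73.4099
Stratum 3 (Site C): n₁ = 317, n₀ = 105, n = 422; a·n₀/n = 17·105/422 = 4.2299; c·n₁/n = 13·317/422 = 9.7654
RR_MH = (21.5831 + 22.8393 + 4.2299) / (47.2014 + 73.4099 + 9.7654) = 48.6523 / 130.3767 = 0.37317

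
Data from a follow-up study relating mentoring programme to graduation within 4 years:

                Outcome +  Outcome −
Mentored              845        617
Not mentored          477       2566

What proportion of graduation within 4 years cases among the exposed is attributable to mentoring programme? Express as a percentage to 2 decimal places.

72.88

Cells: a = 845, b = 617, c = 477, d = 2566.
Risk in exposed = 845/1462 = 0.57798; risk in unexposed = 477/3043 = 0.15675.
RR = 0.57798/0.15675 = 3.68717
AR% = (RR − 1)/RR × 100 = (3.68717 − 1)/3.68717 × 100 = 72.8789%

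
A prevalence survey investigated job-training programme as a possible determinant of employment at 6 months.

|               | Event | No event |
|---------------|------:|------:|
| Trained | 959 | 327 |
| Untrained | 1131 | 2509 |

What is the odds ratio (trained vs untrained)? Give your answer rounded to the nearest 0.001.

6.506

Cells: a = 959, b = 327, c = 1131, d = 2509.
OR = (a·d)/(b·c) = (959 × 2509) / (327 × 1131) = 2406131 / 369837 = 6.50592
The odds of employment at 6 months are about 6.51 times as high in the trained group.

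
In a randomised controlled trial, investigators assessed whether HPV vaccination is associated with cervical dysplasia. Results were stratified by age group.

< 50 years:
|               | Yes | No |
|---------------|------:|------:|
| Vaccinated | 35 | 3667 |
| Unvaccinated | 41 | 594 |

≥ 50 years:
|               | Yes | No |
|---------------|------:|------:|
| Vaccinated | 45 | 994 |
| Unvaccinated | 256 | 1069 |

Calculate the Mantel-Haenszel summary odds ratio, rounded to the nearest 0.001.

0.177

OR_MH = Σ(aᵢdᵢ/nᵢ) / Σ(bᵢcᵢ/nᵢ), where nᵢ is the stratum total.
Stratum 1 (< 50 years): n = 4337; a·d/n = 35·594/4337 = 4.7936; b·c/n = 3667·41/4337 = 34.6661
Stratum 2 (≥ 50 years): n = 2364; a·d/n = 45·1069/2364 = 20.3490; b·c/n = 994·256/2364 = 107.6413
OR_MH = (4.7936 + 20.3490) / (34.6661 + 107.6413) = 25.1426 / 142.3074 = 0.17668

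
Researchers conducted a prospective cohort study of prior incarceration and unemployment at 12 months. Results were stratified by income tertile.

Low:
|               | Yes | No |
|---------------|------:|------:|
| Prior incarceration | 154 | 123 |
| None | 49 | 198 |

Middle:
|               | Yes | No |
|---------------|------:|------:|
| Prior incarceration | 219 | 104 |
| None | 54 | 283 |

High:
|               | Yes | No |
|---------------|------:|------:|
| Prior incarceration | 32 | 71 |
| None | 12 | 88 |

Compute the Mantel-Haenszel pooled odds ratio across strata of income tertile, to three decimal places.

OR_MH = Σ(aᵢdᵢ/nᵢ) / Σ(bᵢcᵢ/nᵢ), where nᵢ is the stratum total.
Stratum 1 (Low): n = 524; a·d/n = 154·198/524 = 58.1908; b·c/n = 123·49/524 = 11.5019
Stratum 2 (Middle): n = 660; a·d/n = 219·283/660 = 93.9045; b·c/n = 104·54/660 = 8.5091
Stratum 3 (High): n = 203; a·d/n = 32·88/203 = 13.8719; b·c/n = 71·12/203 = 4.1970
OR_MH = (58.1908 + 93.9045 + 13.8719) / (11.5019 + 8.5091 + 4.1970) = 165.9673 / 24.2080 = 6.85587

6.856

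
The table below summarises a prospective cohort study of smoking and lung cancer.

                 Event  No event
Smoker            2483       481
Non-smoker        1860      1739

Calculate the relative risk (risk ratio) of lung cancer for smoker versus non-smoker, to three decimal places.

1.621

Cells: a = 2483, b = 481, c = 1860, d = 1739.
Risk in exposed = 2483/2964 = 0.83772; risk in unexposed = 1860/3599 = 0.51681.
RR = 0.83772 / 0.51681 = 1.62094
The risk among the exposed is 1.62 times that among the unexposed.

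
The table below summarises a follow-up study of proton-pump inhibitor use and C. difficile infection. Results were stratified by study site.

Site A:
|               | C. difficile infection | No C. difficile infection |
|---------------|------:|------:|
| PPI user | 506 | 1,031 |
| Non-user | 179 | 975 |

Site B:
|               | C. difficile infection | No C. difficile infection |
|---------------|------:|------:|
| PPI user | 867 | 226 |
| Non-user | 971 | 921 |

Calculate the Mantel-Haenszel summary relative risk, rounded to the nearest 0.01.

1.67

RR_MH = Σ(aᵢ·n₀ᵢ/nᵢ) / Σ(cᵢ·n₁ᵢ/nᵢ), with n₁ᵢ = aᵢ+bᵢ (exposed), n₀ᵢ = cᵢ+dᵢ (unexposed), nᵢ = n₁ᵢ+n₀ᵢ.
Stratum 1 (Site A): n₁ = 1537, n₀ = 1154, n = 2691; a·n₀/n = 506·1154/2691 = 216.9915; c·n₁/n = 179·1537/2691 = 102.2382
Stratum 2 (Site B): n₁ = 1093, n₀ = 1892, n = 2985; a·n₀/n = 867·1892/2985 = 549.5357; c·n₁/n = 971·1093/2985 = 355.5454
RR_MH = (216.9915 + 549.5357) / (102.2382 + 355.5454) = 766.5271 / 457.7836 = 1.67443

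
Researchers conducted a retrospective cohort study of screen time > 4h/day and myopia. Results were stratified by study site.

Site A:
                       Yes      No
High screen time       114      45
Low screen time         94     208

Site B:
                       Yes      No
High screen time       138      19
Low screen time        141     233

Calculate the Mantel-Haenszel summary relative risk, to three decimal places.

2.319

RR_MH = Σ(aᵢ·n₀ᵢ/nᵢ) / Σ(cᵢ·n₁ᵢ/nᵢ), with n₁ᵢ = aᵢ+bᵢ (exposed), n₀ᵢ = cᵢ+dᵢ (unexposed), nᵢ = n₁ᵢ+n₀ᵢ.
Stratum 1 (Site A): n₁ = 159, n₀ = 302, n = 461; a·n₀/n = 114·302/461 = 74.6811; c·n₁/n = 94·159/461 = 32.4208
Stratum 2 (Site B): n₁ = 157, n₀ = 374, n = 531; a·n₀/n = 138·374/531 = 97.1977; c·n₁/n = 141·157/531 = 41.6893
RR_MH = (74.6811 + 97.1977) / (32.4208 + 41.6893) = 171.8789 / 74.1101 = 2.31924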